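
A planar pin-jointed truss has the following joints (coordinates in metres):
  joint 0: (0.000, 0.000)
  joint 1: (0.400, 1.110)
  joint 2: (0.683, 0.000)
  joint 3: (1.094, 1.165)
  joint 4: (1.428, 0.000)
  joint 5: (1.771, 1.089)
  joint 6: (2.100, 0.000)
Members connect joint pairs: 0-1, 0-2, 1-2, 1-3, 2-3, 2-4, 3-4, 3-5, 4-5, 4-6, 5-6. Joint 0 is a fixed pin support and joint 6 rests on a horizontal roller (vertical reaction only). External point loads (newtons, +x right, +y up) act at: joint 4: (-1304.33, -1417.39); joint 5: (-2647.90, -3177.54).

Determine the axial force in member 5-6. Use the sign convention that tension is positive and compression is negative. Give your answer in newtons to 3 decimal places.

-2371.776

N=7 nodes, M=11 members, R=3 reactions → 2N=14, M+R=14
member 0 (0-1): L=1.1799, (cx,cy)=(0.3390,0.9408)
member 1 (0-2): L=0.6830, (cx,cy)=(1.0000,0.0000)
member 2 (1-2): L=1.1455, (cx,cy)=(0.2471,-0.9690)
member 3 (1-3): L=0.6962, (cx,cy)=(0.9969,0.0790)
member 4 (2-3): L=1.2354, (cx,cy)=(0.3327,0.9430)
member 5 (2-4): L=0.7450, (cx,cy)=(1.0000,0.0000)
member 6 (3-4): L=1.2119, (cx,cy)=(0.2756,-0.9613)
member 7 (3-5): L=0.6813, (cx,cy)=(0.9938,-0.1116)
member 8 (4-5): L=1.1417, (cx,cy)=(0.3004,0.9538)
member 9 (4-6): L=0.6720, (cx,cy)=(1.0000,0.0000)
member 10 (5-6): L=1.1376, (cx,cy)=(0.2892,-0.9573)
solve A·x = −loads:
  F[0-1] = -2470.8289 N (compression)
  F[0-2] = -3114.5707 N (compression)
  F[1-2] = +2284.2022 N (tension)
  F[1-3] = -1406.3717 N (compression)
  F[2-3] = -2347.0992 N (compression)
  F[2-4] = -1769.3904 N (compression)
  F[3-4] = +2761.9581 N (tension)
  F[3-5] = -2962.5081 N (compression)
  F[4-5] = -1297.5468 N (compression)
  F[4-6] = +685.9228 N (tension)
  F[5-6] = -2371.7760 N (compression)
  Rx@0 = +3952.2300 N
  Ry@0 = +2324.5047 N
  Ry@6 = +2270.4253 N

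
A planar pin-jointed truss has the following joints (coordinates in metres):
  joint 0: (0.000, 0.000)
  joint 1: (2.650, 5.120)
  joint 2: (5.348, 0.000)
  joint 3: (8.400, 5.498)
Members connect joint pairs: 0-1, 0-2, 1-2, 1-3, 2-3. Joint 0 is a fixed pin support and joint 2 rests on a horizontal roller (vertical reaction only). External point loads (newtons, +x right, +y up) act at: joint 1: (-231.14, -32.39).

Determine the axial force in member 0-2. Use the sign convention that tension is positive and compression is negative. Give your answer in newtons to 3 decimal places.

N=4 nodes, M=5 members, R=3 reactions → 2N=8, M+R=8
member 0 (0-1): L=5.7651, (cx,cy)=(0.4597,0.8881)
member 1 (0-2): L=5.3480, (cx,cy)=(1.0000,0.0000)
member 2 (1-2): L=5.7874, (cx,cy)=(0.4662,-0.8847)
member 3 (1-3): L=5.7624, (cx,cy)=(0.9978,0.0656)
member 4 (2-3): L=6.2883, (cx,cy)=(0.4853,0.8743)
solve A·x = −loads:
  F[0-1] = -267.5683 N (compression)
  F[0-2] = -108.1499 N (compression)
  F[1-2] = +231.9877 N (tension)
  F[1-3] = -0.0000 N (compression)
  F[2-3] = +0.0000 N (tension)
  Rx@0 = +231.1400 N
  Ry@0 = +237.6262 N
  Ry@2 = -205.2362 N

-108.150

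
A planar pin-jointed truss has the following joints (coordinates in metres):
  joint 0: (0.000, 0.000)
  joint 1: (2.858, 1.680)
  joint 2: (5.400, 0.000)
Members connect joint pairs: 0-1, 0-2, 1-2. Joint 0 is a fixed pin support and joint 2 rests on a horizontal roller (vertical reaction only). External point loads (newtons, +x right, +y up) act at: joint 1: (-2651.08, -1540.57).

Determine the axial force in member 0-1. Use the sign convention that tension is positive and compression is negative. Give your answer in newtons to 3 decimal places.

-3058.648

N=3 nodes, M=3 members, R=3 reactions → 2N=6, M+R=6
member 0 (0-1): L=3.3152, (cx,cy)=(0.8621,0.5068)
member 1 (0-2): L=5.4000, (cx,cy)=(1.0000,0.0000)
member 2 (1-2): L=3.0470, (cx,cy)=(0.8343,-0.5514)
solve A·x = −loads:
  F[0-1] = -3058.6478 N (compression)
  F[0-2] = -14.2526 N (compression)
  F[1-2] = +17.0840 N (tension)
  Rx@0 = +2651.0800 N
  Ry@0 = +1549.9895 N
  Ry@2 = -9.4195 N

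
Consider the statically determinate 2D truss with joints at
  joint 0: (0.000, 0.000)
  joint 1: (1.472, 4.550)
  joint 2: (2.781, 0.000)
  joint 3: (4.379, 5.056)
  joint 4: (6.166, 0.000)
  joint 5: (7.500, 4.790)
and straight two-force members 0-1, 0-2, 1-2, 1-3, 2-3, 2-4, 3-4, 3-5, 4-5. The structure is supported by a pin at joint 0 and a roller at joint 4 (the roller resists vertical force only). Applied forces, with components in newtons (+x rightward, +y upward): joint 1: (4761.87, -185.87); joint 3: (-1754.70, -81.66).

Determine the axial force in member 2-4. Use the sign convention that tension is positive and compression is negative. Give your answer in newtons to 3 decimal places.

N=6 nodes, M=9 members, R=3 reactions → 2N=12, M+R=12
member 0 (0-1): L=4.7822, (cx,cy)=(0.3078,0.9514)
member 1 (0-2): L=2.7810, (cx,cy)=(1.0000,0.0000)
member 2 (1-2): L=4.7346, (cx,cy)=(0.2765,-0.9610)
member 3 (1-3): L=2.9507, (cx,cy)=(0.9852,0.1715)
member 4 (2-3): L=5.3025, (cx,cy)=(0.3014,0.9535)
member 5 (2-4): L=3.3850, (cx,cy)=(1.0000,0.0000)
member 6 (3-4): L=5.3625, (cx,cy)=(0.3332,-0.9428)
member 7 (3-5): L=3.1323, (cx,cy)=(0.9964,-0.0849)
member 8 (4-5): L=4.9723, (cx,cy)=(0.2683,0.9633)
solve A·x = −loads:
  F[0-1] = +2007.3444 N (tension)
  F[0-2] = +2389.2910 N (tension)
  F[1-2] = -2791.5401 N (compression)
  F[1-3] = -3422.8950 N (compression)
  F[2-3] = +2813.5317 N (tension)
  F[2-4] = +769.5884 N (tension)
  F[3-4] = -2309.4151 N (compression)
  F[3-5] = -0.0000 N (compression)
  F[4-5] = +0.0000 N (tension)
  Rx@0 = -3007.1700 N
  Ry@0 = -1909.8841 N
  Ry@4 = +2177.4141 N

769.588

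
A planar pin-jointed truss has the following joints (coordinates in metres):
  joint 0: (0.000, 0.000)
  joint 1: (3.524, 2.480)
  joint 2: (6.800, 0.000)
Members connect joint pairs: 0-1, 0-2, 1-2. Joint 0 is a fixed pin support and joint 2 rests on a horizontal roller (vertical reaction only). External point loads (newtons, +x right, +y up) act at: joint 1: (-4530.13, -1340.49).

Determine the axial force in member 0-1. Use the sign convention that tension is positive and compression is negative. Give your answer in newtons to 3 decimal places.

N=3 nodes, M=3 members, R=3 reactions → 2N=6, M+R=6
member 0 (0-1): L=4.3092, (cx,cy)=(0.8178,0.5755)
member 1 (0-2): L=6.8000, (cx,cy)=(1.0000,0.0000)
member 2 (1-2): L=4.1088, (cx,cy)=(0.7973,-0.6036)
solve A·x = −loads:
  F[0-1] = -3992.8764 N (compression)
  F[0-2] = -1264.7947 N (compression)
  F[1-2] = +1586.3372 N (tension)
  Rx@0 = +4530.1300 N
  Ry@0 = +2297.9658 N
  Ry@2 = -957.4758 N

-3992.876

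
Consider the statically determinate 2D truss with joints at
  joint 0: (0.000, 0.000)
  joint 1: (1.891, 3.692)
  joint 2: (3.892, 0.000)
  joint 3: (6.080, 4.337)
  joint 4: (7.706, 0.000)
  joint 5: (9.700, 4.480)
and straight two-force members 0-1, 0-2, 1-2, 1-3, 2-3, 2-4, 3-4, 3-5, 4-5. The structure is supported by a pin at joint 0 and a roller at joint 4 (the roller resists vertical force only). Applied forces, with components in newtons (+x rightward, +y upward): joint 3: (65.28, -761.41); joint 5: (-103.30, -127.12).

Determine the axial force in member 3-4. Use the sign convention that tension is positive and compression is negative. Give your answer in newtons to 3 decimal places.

N=6 nodes, M=9 members, R=3 reactions → 2N=12, M+R=12
member 0 (0-1): L=4.1481, (cx,cy)=(0.4559,0.8900)
member 1 (0-2): L=3.8920, (cx,cy)=(1.0000,0.0000)
member 2 (1-2): L=4.1994, (cx,cy)=(0.4765,-0.8792)
member 3 (1-3): L=4.2384, (cx,cy)=(0.9884,0.1522)
member 4 (2-3): L=4.8577, (cx,cy)=(0.4504,0.8928)
member 5 (2-4): L=3.8140, (cx,cy)=(1.0000,0.0000)
member 6 (3-4): L=4.6318, (cx,cy)=(0.3511,-0.9364)
member 7 (3-5): L=3.6228, (cx,cy)=(0.9992,0.0395)
member 8 (4-5): L=4.9037, (cx,cy)=(0.4066,0.9136)
solve A·x = −loads:
  F[0-1] = -169.7466 N (compression)
  F[0-2] = +39.3626 N (tension)
  F[1-2] = +146.1006 N (tension)
  F[1-3] = -148.7316 N (compression)
  F[2-3] = -143.8686 N (compression)
  F[2-4] = +173.7808 N (tension)
  F[3-4] = -653.8181 N (compression)
  F[3-5] = -47.5935 N (compression)
  F[4-5] = -137.0867 N (compression)
  Rx@0 = +38.0200 N
  Ry@0 = +151.0823 N
  Ry@4 = +737.4477 N

-653.818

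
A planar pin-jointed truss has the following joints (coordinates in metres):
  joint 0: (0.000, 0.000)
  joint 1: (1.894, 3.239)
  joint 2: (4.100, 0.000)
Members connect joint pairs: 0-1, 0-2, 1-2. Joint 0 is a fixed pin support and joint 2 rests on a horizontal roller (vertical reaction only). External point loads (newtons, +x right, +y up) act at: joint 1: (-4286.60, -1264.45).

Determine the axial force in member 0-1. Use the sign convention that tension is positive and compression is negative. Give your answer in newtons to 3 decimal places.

-4710.993

N=3 nodes, M=3 members, R=3 reactions → 2N=6, M+R=6
member 0 (0-1): L=3.7521, (cx,cy)=(0.5048,0.8632)
member 1 (0-2): L=4.1000, (cx,cy)=(1.0000,0.0000)
member 2 (1-2): L=3.9189, (cx,cy)=(0.5629,-0.8265)
solve A·x = −loads:
  F[0-1] = -4710.9933 N (compression)
  F[0-2] = -1908.5747 N (compression)
  F[1-2] = +3390.5075 N (tension)
  Rx@0 = +4286.6000 N
  Ry@0 = +4066.7498 N
  Ry@2 = -2802.2998 N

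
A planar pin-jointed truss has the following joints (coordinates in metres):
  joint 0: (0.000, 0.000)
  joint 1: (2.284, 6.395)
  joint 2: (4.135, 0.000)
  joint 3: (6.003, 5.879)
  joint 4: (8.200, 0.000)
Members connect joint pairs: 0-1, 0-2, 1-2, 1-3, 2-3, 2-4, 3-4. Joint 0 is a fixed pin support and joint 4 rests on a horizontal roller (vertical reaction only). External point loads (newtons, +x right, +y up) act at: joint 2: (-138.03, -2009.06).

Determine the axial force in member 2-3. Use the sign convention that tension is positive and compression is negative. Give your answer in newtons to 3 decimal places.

N=5 nodes, M=7 members, R=3 reactions → 2N=10, M+R=10
member 0 (0-1): L=6.7906, (cx,cy)=(0.3363,0.9417)
member 1 (0-2): L=4.1350, (cx,cy)=(1.0000,0.0000)
member 2 (1-2): L=6.6575, (cx,cy)=(0.2780,-0.9606)
member 3 (1-3): L=3.7546, (cx,cy)=(0.9905,-0.1374)
member 4 (2-3): L=6.1686, (cx,cy)=(0.3028,0.9530)
member 5 (2-4): L=4.0650, (cx,cy)=(1.0000,0.0000)
member 6 (3-4): L=6.2761, (cx,cy)=(0.3501,-0.9367)
solve A·x = −loads:
  F[0-1] = -1057.5703 N (compression)
  F[0-2] = +217.6792 N (tension)
  F[1-2] = +1133.7456 N (tension)
  F[1-3] = -677.3546 N (compression)
  F[2-3] = +965.3417 N (tension)
  F[2-4] = +378.6005 N (tension)
  F[3-4] = -1081.5362 N (compression)
  Rx@0 = +138.0300 N
  Ry@0 = +995.9547 N
  Ry@4 = +1013.1053 N

965.342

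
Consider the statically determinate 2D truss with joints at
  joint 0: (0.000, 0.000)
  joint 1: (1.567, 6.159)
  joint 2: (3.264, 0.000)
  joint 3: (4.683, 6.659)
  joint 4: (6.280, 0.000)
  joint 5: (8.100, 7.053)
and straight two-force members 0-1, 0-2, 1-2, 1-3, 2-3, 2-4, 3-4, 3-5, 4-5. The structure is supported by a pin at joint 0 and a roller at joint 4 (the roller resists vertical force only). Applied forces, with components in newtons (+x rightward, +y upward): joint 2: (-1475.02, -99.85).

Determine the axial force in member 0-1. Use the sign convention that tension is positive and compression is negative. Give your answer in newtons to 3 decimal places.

N=6 nodes, M=9 members, R=3 reactions → 2N=12, M+R=12
member 0 (0-1): L=6.3552, (cx,cy)=(0.2466,0.9691)
member 1 (0-2): L=3.2640, (cx,cy)=(1.0000,0.0000)
member 2 (1-2): L=6.3885, (cx,cy)=(0.2656,-0.9641)
member 3 (1-3): L=3.1559, (cx,cy)=(0.9874,0.1584)
member 4 (2-3): L=6.8085, (cx,cy)=(0.2084,0.9780)
member 5 (2-4): L=3.0160, (cx,cy)=(1.0000,0.0000)
member 6 (3-4): L=6.8478, (cx,cy)=(0.2332,-0.9724)
member 7 (3-5): L=3.4396, (cx,cy)=(0.9934,0.1145)
member 8 (4-5): L=7.2840, (cx,cy)=(0.2499,0.9683)
solve A·x = −loads:
  F[0-1] = -49.4812 N (compression)
  F[0-2] = -1462.8195 N (compression)
  F[1-2] = +45.6897 N (tension)
  F[1-3] = -24.6485 N (compression)
  F[2-3] = +57.0547 N (tension)
  F[2-4] = +12.4461 N (tension)
  F[3-4] = -53.3681 N (compression)
  F[3-5] = -0.0000 N (compression)
  F[4-5] = -0.0000 N (compression)
  Rx@0 = +1475.0200 N
  Ry@0 = +47.9534 N
  Ry@4 = +51.8966 N

-49.481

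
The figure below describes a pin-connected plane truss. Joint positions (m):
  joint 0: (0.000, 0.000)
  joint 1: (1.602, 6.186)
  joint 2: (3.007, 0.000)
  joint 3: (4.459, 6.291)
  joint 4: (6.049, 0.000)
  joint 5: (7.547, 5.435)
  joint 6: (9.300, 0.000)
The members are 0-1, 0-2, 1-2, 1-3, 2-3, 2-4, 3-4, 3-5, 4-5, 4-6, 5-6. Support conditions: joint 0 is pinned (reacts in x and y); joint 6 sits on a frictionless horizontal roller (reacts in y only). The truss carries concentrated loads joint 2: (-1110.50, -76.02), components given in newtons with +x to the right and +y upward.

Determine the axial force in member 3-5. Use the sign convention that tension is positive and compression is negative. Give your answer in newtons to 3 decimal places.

N=7 nodes, M=11 members, R=3 reactions → 2N=14, M+R=14
member 0 (0-1): L=6.3901, (cx,cy)=(0.2507,0.9681)
member 1 (0-2): L=3.0070, (cx,cy)=(1.0000,0.0000)
member 2 (1-2): L=6.3435, (cx,cy)=(0.2215,-0.9752)
member 3 (1-3): L=2.8589, (cx,cy)=(0.9993,0.0367)
member 4 (2-3): L=6.4564, (cx,cy)=(0.2249,0.9744)
member 5 (2-4): L=3.0420, (cx,cy)=(1.0000,0.0000)
member 6 (3-4): L=6.4888, (cx,cy)=(0.2450,-0.9695)
member 7 (3-5): L=3.2044, (cx,cy)=(0.9637,-0.2671)
member 8 (4-5): L=5.6377, (cx,cy)=(0.2657,0.9641)
member 9 (4-6): L=3.2510, (cx,cy)=(1.0000,0.0000)
member 10 (5-6): L=5.7107, (cx,cy)=(0.3070,-0.9517)
solve A·x = −loads:
  F[0-1] = -53.1372 N (compression)
  F[0-2] = -1097.1784 N (compression)
  F[1-2] = +51.8157 N (tension)
  F[1-3] = -24.8147 N (compression)
  F[2-3] = +26.1613 N (tension)
  F[2-4] = +18.9145 N (tension)
  F[3-4] = -21.4473 N (compression)
  F[3-5] = -14.1741 N (compression)
  F[4-5] = +21.5688 N (tension)
  F[4-6] = +7.9279 N (tension)
  F[5-6] = -25.8267 N (compression)
  Rx@0 = +1110.5000 N
  Ry@0 = +51.4402 N
  Ry@6 = +24.5798 N

-14.174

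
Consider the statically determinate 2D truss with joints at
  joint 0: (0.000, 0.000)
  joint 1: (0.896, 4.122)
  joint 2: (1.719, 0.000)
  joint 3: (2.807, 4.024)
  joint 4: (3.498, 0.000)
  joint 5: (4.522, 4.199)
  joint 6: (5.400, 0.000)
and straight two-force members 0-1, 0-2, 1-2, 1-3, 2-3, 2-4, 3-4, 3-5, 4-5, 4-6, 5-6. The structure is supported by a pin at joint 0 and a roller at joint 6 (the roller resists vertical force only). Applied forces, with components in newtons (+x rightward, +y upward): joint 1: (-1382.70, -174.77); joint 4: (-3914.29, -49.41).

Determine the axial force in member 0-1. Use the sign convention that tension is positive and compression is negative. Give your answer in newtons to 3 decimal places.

-1247.093

N=7 nodes, M=11 members, R=3 reactions → 2N=14, M+R=14
member 0 (0-1): L=4.2183, (cx,cy)=(0.2124,0.9772)
member 1 (0-2): L=1.7190, (cx,cy)=(1.0000,0.0000)
member 2 (1-2): L=4.2034, (cx,cy)=(0.1958,-0.9806)
member 3 (1-3): L=1.9135, (cx,cy)=(0.9987,-0.0512)
member 4 (2-3): L=4.1685, (cx,cy)=(0.2610,0.9653)
member 5 (2-4): L=1.7790, (cx,cy)=(1.0000,0.0000)
member 6 (3-4): L=4.0829, (cx,cy)=(0.1692,-0.9856)
member 7 (3-5): L=1.7239, (cx,cy)=(0.9948,0.1015)
member 8 (4-5): L=4.3221, (cx,cy)=(0.2369,0.9715)
member 9 (4-6): L=1.9020, (cx,cy)=(1.0000,0.0000)
member 10 (5-6): L=4.2898, (cx,cy)=(0.2047,-0.9788)
solve A·x = −loads:
  F[0-1] = -1247.0933 N (compression)
  F[0-2] = -5032.0950 N (compression)
  F[1-2] = +1016.4209 N (tension)
  F[1-3] = +920.0013 N (tension)
  F[2-3] = -1032.5384 N (compression)
  F[2-4] = -4563.5855 N (compression)
  F[3-4] = +1106.9718 N (tension)
  F[3-5] = +464.3476 N (tension)
  F[4-5] = -1072.1183 N (compression)
  F[4-6] = -207.9380 N (compression)
  F[5-6] = +1015.9625 N (tension)
  Rx@0 = +5296.9900 N
  Ry@0 = +1218.6354 N
  Ry@6 = -994.4554 N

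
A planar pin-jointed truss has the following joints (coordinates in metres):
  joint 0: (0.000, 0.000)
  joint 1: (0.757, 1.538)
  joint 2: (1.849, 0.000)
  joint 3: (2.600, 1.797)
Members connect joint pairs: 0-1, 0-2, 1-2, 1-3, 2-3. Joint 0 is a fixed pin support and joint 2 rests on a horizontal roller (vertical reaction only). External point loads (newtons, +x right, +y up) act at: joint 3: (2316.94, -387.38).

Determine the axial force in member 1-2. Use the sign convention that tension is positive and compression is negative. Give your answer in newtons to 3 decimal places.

N=4 nodes, M=5 members, R=3 reactions → 2N=8, M+R=8
member 0 (0-1): L=1.7142, (cx,cy)=(0.4416,0.8972)
member 1 (0-2): L=1.8490, (cx,cy)=(1.0000,0.0000)
member 2 (1-2): L=1.8862, (cx,cy)=(0.5789,-0.8154)
member 3 (1-3): L=1.8611, (cx,cy)=(0.9903,0.1392)
member 4 (2-3): L=1.9476, (cx,cy)=(0.3856,0.9227)
solve A·x = −loads:
  F[0-1] = +2685.1249 N (tension)
  F[0-2] = +1131.1766 N (tension)
  F[1-2] = -2500.7174 N (compression)
  F[1-3] = +2659.3787 N (tension)
  F[2-3] = -820.9583 N (compression)
  Rx@0 = -2316.9400 N
  Ry@0 = -2409.1204 N
  Ry@2 = +2796.5004 N

-2500.717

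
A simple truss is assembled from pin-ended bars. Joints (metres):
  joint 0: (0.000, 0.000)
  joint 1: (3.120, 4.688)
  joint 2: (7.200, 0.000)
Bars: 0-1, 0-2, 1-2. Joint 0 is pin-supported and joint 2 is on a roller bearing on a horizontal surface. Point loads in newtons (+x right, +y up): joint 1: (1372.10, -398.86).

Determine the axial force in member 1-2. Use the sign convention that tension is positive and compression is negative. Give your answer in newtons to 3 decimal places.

-1413.481

N=3 nodes, M=3 members, R=3 reactions → 2N=6, M+R=6
member 0 (0-1): L=5.6313, (cx,cy)=(0.5540,0.8325)
member 1 (0-2): L=7.2000, (cx,cy)=(1.0000,0.0000)
member 2 (1-2): L=6.2148, (cx,cy)=(0.6565,-0.7543)
solve A·x = −loads:
  F[0-1] = +801.6567 N (tension)
  F[0-2] = +927.9466 N (tension)
  F[1-2] = -1413.4812 N (compression)
  Rx@0 = -1372.1000 N
  Ry@0 = -667.3689 N
  Ry@2 = +1066.2289 N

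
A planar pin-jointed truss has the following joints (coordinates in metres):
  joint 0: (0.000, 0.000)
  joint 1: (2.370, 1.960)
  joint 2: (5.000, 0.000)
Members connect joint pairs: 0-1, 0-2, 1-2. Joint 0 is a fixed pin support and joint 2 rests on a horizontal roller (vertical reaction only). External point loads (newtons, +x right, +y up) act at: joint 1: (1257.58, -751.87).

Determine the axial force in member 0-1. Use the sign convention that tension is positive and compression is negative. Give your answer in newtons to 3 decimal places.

152.970

N=3 nodes, M=3 members, R=3 reactions → 2N=6, M+R=6
member 0 (0-1): L=3.0755, (cx,cy)=(0.7706,0.6373)
member 1 (0-2): L=5.0000, (cx,cy)=(1.0000,0.0000)
member 2 (1-2): L=3.2800, (cx,cy)=(0.8018,-0.5976)
solve A·x = −loads:
  F[0-1] = +152.9696 N (tension)
  F[0-2] = +1139.6994 N (tension)
  F[1-2] = -1421.3808 N (compression)
  Rx@0 = -1257.5800 N
  Ry@0 = -97.4877 N
  Ry@2 = +849.3577 N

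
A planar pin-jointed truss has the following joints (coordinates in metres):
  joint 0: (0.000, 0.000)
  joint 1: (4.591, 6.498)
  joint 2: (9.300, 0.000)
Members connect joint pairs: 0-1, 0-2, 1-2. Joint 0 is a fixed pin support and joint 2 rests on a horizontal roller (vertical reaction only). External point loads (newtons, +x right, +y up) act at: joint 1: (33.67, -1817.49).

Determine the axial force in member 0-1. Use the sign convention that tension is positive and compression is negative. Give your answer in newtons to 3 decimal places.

-1097.989

N=3 nodes, M=3 members, R=3 reactions → 2N=6, M+R=6
member 0 (0-1): L=7.9562, (cx,cy)=(0.5770,0.8167)
member 1 (0-2): L=9.3000, (cx,cy)=(1.0000,0.0000)
member 2 (1-2): L=8.0249, (cx,cy)=(0.5868,-0.8097)
solve A·x = −loads:
  F[0-1] = -1097.9886 N (compression)
  F[0-2] = +667.2462 N (tension)
  F[1-2] = -1137.0928 N (compression)
  Rx@0 = -33.6700 N
  Ry@0 = +896.7498 N
  Ry@2 = +920.7402 N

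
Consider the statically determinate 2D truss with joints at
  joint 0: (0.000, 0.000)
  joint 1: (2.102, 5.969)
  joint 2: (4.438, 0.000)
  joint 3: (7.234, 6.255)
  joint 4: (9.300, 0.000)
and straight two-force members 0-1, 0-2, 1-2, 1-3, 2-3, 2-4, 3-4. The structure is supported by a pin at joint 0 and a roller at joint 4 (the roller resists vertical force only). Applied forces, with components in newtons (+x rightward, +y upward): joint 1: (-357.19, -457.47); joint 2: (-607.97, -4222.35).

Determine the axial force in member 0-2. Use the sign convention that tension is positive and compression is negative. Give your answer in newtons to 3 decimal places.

N=5 nodes, M=7 members, R=3 reactions → 2N=10, M+R=10
member 0 (0-1): L=6.3283, (cx,cy)=(0.3322,0.9432)
member 1 (0-2): L=4.4380, (cx,cy)=(1.0000,0.0000)
member 2 (1-2): L=6.4098, (cx,cy)=(0.3644,-0.9312)
member 3 (1-3): L=5.1400, (cx,cy)=(0.9985,0.0556)
member 4 (2-3): L=6.8515, (cx,cy)=(0.4081,0.9129)
member 5 (2-4): L=4.8620, (cx,cy)=(1.0000,0.0000)
member 6 (3-4): L=6.5874, (cx,cy)=(0.3136,-0.9495)
solve A·x = −loads:
  F[0-1] = -2958.7398 N (compression)
  F[0-2] = +17.6114 N (tension)
  F[1-2] = +2415.4828 N (tension)
  F[1-3] = -1508.2178 N (compression)
  F[2-3] = +2161.1300 N (tension)
  F[2-4] = +623.9509 N (tension)
  F[3-4] = -1989.4445 N (compression)
  Rx@0 = +965.1600 N
  Ry@0 = +2790.7529 N
  Ry@4 = +1889.0671 N

17.611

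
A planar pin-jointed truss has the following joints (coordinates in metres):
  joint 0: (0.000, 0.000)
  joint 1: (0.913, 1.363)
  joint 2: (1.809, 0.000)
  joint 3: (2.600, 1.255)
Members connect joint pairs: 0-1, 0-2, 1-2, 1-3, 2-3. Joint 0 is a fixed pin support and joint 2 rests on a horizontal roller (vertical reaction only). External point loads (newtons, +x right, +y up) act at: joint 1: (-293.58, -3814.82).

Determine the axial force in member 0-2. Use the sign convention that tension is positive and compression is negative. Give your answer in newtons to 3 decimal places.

N=4 nodes, M=5 members, R=3 reactions → 2N=8, M+R=8
member 0 (0-1): L=1.6405, (cx,cy)=(0.5565,0.8308)
member 1 (0-2): L=1.8090, (cx,cy)=(1.0000,0.0000)
member 2 (1-2): L=1.6311, (cx,cy)=(0.5493,-0.8356)
member 3 (1-3): L=1.6905, (cx,cy)=(0.9980,-0.0639)
member 4 (2-3): L=1.4835, (cx,cy)=(0.5332,0.8460)
solve A·x = −loads:
  F[0-1] = -2540.4555 N (compression)
  F[0-2] = +1120.2534 N (tension)
  F[1-2] = -2039.3738 N (compression)
  F[1-3] = +0.0000 N (tension)
  F[2-3] = -0.0000 N (compression)
  Rx@0 = +293.5800 N
  Ry@0 = +2110.6845 N
  Ry@2 = +1704.1355 N

1120.253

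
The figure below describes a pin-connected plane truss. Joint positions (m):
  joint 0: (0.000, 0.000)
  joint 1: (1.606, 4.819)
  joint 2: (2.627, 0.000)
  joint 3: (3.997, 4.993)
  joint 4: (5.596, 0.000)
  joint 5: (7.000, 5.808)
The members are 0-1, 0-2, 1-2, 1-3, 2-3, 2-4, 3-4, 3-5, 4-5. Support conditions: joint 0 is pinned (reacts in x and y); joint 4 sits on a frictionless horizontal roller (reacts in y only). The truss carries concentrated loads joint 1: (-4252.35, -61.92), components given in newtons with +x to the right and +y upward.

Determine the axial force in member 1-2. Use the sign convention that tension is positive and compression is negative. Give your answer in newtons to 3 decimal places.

3889.515

N=6 nodes, M=9 members, R=3 reactions → 2N=12, M+R=12
member 0 (0-1): L=5.0796, (cx,cy)=(0.3162,0.9487)
member 1 (0-2): L=2.6270, (cx,cy)=(1.0000,0.0000)
member 2 (1-2): L=4.9260, (cx,cy)=(0.2073,-0.9783)
member 3 (1-3): L=2.3973, (cx,cy)=(0.9974,0.0726)
member 4 (2-3): L=5.1775, (cx,cy)=(0.2646,0.9644)
member 5 (2-4): L=2.9690, (cx,cy)=(1.0000,0.0000)
member 6 (3-4): L=5.2428, (cx,cy)=(0.3050,-0.9524)
member 7 (3-5): L=3.1116, (cx,cy)=(0.9651,0.2619)
member 8 (4-5): L=5.9753, (cx,cy)=(0.2350,0.9720)
solve A·x = −loads:
  F[0-1] = -3906.4537 N (compression)
  F[0-2] = -3017.2516 N (compression)
  F[1-2] = +3889.5152 N (tension)
  F[1-3] = +2216.9238 N (tension)
  F[2-3] = -3945.6865 N (compression)
  F[2-4] = -1167.0312 N (compression)
  F[3-4] = +3826.4538 N (tension)
  F[3-5] = +0.0000 N (tension)
  F[4-5] = +0.0000 N (tension)
  Rx@0 = +4252.3500 N
  Ry@0 = +3706.0642 N
  Ry@4 = -3644.1442 N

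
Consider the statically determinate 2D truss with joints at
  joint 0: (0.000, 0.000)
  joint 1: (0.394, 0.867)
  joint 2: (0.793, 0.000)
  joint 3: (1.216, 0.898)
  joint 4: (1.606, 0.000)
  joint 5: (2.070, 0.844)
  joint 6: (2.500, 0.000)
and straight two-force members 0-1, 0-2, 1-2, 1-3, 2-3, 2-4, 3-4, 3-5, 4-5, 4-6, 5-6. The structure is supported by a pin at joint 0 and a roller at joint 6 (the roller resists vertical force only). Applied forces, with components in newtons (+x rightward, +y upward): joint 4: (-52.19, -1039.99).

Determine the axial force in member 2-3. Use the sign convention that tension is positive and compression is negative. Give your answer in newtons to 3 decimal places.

N=7 nodes, M=11 members, R=3 reactions → 2N=14, M+R=14
member 0 (0-1): L=0.9523, (cx,cy)=(0.4137,0.9104)
member 1 (0-2): L=0.7930, (cx,cy)=(1.0000,0.0000)
member 2 (1-2): L=0.9544, (cx,cy)=(0.4181,-0.9084)
member 3 (1-3): L=0.8226, (cx,cy)=(0.9993,0.0377)
member 4 (2-3): L=0.9926, (cx,cy)=(0.4261,0.9047)
member 5 (2-4): L=0.8130, (cx,cy)=(1.0000,0.0000)
member 6 (3-4): L=0.9790, (cx,cy)=(0.3984,-0.9172)
member 7 (3-5): L=0.8557, (cx,cy)=(0.9980,-0.0631)
member 8 (4-5): L=0.9631, (cx,cy)=(0.4818,0.8763)
member 9 (4-6): L=0.8940, (cx,cy)=(1.0000,0.0000)
member 10 (5-6): L=0.9472, (cx,cy)=(0.4540,-0.8910)
solve A·x = −loads:
  F[0-1] = -408.5011 N (compression)
  F[0-2] = +116.8167 N (tension)
  F[1-2] = +395.5124 N (tension)
  F[1-3] = -334.5928 N (compression)
  F[2-3] = -397.1563 N (compression)
  F[2-4] = +451.4079 N (tension)
  F[3-4] = +452.6054 N (tension)
  F[3-5] = -685.2603 N (compression)
  F[4-5] = +713.0470 N (tension)
  F[4-6] = +340.3774 N (tension)
  F[5-6] = -749.8003 N (compression)
  Rx@0 = +52.1900 N
  Ry@0 = +371.9004 N
  Ry@6 = +668.0896 N

-397.156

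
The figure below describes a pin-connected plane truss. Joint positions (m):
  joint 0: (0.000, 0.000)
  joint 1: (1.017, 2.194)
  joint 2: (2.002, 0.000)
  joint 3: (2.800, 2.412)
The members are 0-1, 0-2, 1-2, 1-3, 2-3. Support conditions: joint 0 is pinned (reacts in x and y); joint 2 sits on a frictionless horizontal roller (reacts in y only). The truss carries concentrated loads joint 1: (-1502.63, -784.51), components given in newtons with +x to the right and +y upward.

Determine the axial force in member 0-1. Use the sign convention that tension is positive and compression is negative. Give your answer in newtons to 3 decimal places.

-2240.488

N=4 nodes, M=5 members, R=3 reactions → 2N=8, M+R=8
member 0 (0-1): L=2.4182, (cx,cy)=(0.4206,0.9073)
member 1 (0-2): L=2.0020, (cx,cy)=(1.0000,0.0000)
member 2 (1-2): L=2.4050, (cx,cy)=(0.4096,-0.9123)
member 3 (1-3): L=1.7963, (cx,cy)=(0.9926,0.1214)
member 4 (2-3): L=2.5406, (cx,cy)=(0.3141,0.9494)
solve A·x = −loads:
  F[0-1] = -2240.4879 N (compression)
  F[0-2] = -560.3876 N (compression)
  F[1-2] = +1368.2366 N (tension)
  F[1-3] = +0.0000 N (tension)
  F[2-3] = -0.0000 N (compression)
  Rx@0 = +1502.6300 N
  Ry@0 = +2032.7236 N
  Ry@2 = -1248.2136 N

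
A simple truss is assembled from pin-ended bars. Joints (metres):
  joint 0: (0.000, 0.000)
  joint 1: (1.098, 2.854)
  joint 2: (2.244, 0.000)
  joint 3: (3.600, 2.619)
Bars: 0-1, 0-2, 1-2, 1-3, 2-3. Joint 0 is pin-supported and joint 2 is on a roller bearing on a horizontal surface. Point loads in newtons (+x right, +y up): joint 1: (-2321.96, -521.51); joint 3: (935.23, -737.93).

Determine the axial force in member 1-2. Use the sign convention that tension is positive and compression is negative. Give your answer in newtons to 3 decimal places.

1123.461

N=4 nodes, M=5 members, R=3 reactions → 2N=8, M+R=8
member 0 (0-1): L=3.0579, (cx,cy)=(0.3591,0.9333)
member 1 (0-2): L=2.2440, (cx,cy)=(1.0000,0.0000)
member 2 (1-2): L=3.0755, (cx,cy)=(0.3726,-0.9280)
member 3 (1-3): L=2.5130, (cx,cy)=(0.9956,-0.0935)
member 4 (2-3): L=2.9492, (cx,cy)=(0.4598,0.8880)
solve A·x = −loads:
  F[0-1] = -1802.2396 N (compression)
  F[0-2] = -739.6057 N (compression)
  F[1-2] = +1123.4614 N (tension)
  F[1-3] = +1261.7363 N (tension)
  F[2-3] = -698.1069 N (compression)
  Rx@0 = +1386.7300 N
  Ry@0 = +1682.0516 N
  Ry@2 = -422.6116 N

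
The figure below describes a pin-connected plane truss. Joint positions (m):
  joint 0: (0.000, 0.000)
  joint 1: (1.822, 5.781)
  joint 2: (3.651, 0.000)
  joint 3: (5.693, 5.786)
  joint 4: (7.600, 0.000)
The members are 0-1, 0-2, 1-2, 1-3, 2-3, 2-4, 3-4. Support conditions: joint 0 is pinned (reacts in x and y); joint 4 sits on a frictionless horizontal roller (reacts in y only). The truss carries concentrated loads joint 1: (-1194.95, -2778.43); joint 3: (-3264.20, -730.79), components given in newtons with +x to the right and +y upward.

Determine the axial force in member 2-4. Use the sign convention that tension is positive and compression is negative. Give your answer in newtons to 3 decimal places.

-718.676

N=5 nodes, M=7 members, R=3 reactions → 2N=10, M+R=10
member 0 (0-1): L=6.0613, (cx,cy)=(0.3006,0.9538)
member 1 (0-2): L=3.6510, (cx,cy)=(1.0000,0.0000)
member 2 (1-2): L=6.0634, (cx,cy)=(0.3016,-0.9534)
member 3 (1-3): L=3.8710, (cx,cy)=(1.0000,0.0013)
member 4 (2-3): L=6.1358, (cx,cy)=(0.3328,0.9430)
member 5 (2-4): L=3.9490, (cx,cy)=(1.0000,0.0000)
member 6 (3-4): L=6.0922, (cx,cy)=(0.3130,-0.9497)
solve A·x = −loads:
  F[0-1] = -5965.6423 N (compression)
  F[0-2] = -2665.9113 N (compression)
  F[1-2] = +3051.4888 N (tension)
  F[1-3] = -1518.7544 N (compression)
  F[2-3] = -3085.2209 N (compression)
  F[2-4] = -718.6759 N (compression)
  F[3-4] = +2295.9048 N (tension)
  Rx@0 = +4459.1500 N
  Ry@0 = +5689.7437 N
  Ry@4 = -2180.5237 N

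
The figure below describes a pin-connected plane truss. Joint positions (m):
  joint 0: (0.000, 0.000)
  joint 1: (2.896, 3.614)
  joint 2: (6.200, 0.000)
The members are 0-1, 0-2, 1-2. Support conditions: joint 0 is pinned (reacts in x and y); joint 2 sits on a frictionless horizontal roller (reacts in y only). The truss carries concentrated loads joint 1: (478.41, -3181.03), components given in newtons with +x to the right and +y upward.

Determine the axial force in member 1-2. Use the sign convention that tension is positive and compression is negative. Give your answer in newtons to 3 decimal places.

N=3 nodes, M=3 members, R=3 reactions → 2N=6, M+R=6
member 0 (0-1): L=4.6312, (cx,cy)=(0.6253,0.7804)
member 1 (0-2): L=6.2000, (cx,cy)=(1.0000,0.0000)
member 2 (1-2): L=4.8967, (cx,cy)=(0.6747,-0.7381)
solve A·x = −loads:
  F[0-1] = -1814.9431 N (compression)
  F[0-2] = +1613.3426 N (tension)
  F[1-2] = -2391.0449 N (compression)
  Rx@0 = -478.4100 N
  Ry@0 = +1416.3144 N
  Ry@2 = +1764.7156 N

-2391.045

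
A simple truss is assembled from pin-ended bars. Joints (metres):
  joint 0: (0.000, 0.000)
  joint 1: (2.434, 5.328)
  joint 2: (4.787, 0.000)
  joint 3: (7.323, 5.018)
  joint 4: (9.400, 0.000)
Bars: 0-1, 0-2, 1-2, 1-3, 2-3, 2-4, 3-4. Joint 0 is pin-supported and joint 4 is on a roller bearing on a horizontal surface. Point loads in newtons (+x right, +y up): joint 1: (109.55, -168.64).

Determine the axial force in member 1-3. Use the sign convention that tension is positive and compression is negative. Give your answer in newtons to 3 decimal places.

N=5 nodes, M=7 members, R=3 reactions → 2N=10, M+R=10
member 0 (0-1): L=5.8576, (cx,cy)=(0.4155,0.9096)
member 1 (0-2): L=4.7870, (cx,cy)=(1.0000,0.0000)
member 2 (1-2): L=5.8244, (cx,cy)=(0.4040,-0.9148)
member 3 (1-3): L=4.8988, (cx,cy)=(0.9980,-0.0633)
member 4 (2-3): L=5.6224, (cx,cy)=(0.4511,0.8925)
member 5 (2-4): L=4.6130, (cx,cy)=(1.0000,0.0000)
member 6 (3-4): L=5.4309, (cx,cy)=(0.3824,-0.9240)
solve A·x = −loads:
  F[0-1] = -69.1297 N (compression)
  F[0-2] = +138.2752 N (tension)
  F[1-2] = -109.0854 N (compression)
  F[1-3] = -94.3953 N (compression)
  F[2-3] = +111.8069 N (tension)
  F[2-4] = +43.7755 N (tension)
  F[3-4] = -114.4625 N (compression)
  Rx@0 = -109.5500 N
  Ry@0 = +62.8791 N
  Ry@4 = +105.7609 N

-94.395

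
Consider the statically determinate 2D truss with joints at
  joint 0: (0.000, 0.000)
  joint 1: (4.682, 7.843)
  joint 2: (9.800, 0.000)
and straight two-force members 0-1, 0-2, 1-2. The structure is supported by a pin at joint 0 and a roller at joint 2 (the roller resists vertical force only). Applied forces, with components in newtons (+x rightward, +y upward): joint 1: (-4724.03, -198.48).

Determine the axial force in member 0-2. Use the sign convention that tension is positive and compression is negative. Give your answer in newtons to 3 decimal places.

-2405.222

N=3 nodes, M=3 members, R=3 reactions → 2N=6, M+R=6
member 0 (0-1): L=9.1342, (cx,cy)=(0.5126,0.8586)
member 1 (0-2): L=9.8000, (cx,cy)=(1.0000,0.0000)
member 2 (1-2): L=9.3652, (cx,cy)=(0.5465,-0.8375)
solve A·x = −loads:
  F[0-1] = -4523.8096 N (compression)
  F[0-2] = -2405.2220 N (compression)
  F[1-2] = +4401.1985 N (tension)
  Rx@0 = +4724.0300 N
  Ry@0 = +3884.3253 N
  Ry@2 = -3685.8453 N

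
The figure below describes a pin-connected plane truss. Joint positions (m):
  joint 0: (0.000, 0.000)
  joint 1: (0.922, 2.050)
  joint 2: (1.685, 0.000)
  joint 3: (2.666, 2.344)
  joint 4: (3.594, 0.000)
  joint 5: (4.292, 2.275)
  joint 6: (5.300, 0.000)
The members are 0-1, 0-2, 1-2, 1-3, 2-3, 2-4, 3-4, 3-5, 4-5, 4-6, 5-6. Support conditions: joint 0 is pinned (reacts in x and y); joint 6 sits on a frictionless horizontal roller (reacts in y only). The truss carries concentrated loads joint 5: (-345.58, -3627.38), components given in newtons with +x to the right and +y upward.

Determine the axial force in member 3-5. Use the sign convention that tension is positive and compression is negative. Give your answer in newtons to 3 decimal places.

N=7 nodes, M=11 members, R=3 reactions → 2N=14, M+R=14
member 0 (0-1): L=2.2478, (cx,cy)=(0.4102,0.9120)
member 1 (0-2): L=1.6850, (cx,cy)=(1.0000,0.0000)
member 2 (1-2): L=2.1874, (cx,cy)=(0.3488,-0.9372)
member 3 (1-3): L=1.7686, (cx,cy)=(0.9861,0.1662)
member 4 (2-3): L=2.5410, (cx,cy)=(0.3861,0.9225)
member 5 (2-4): L=1.9090, (cx,cy)=(1.0000,0.0000)
member 6 (3-4): L=2.5210, (cx,cy)=(0.3681,-0.9298)
member 7 (3-5): L=1.6275, (cx,cy)=(0.9991,-0.0424)
member 8 (4-5): L=2.3797, (cx,cy)=(0.2933,0.9560)
member 9 (4-6): L=1.7060, (cx,cy)=(1.0000,0.0000)
member 10 (5-6): L=2.4883, (cx,cy)=(0.4051,-0.9143)
solve A·x = −loads:
  F[0-1] = -919.1018 N (compression)
  F[0-2] = +31.4169 N (tension)
  F[1-2] = +777.7880 N (tension)
  F[1-3] = -657.4505 N (compression)
  F[2-3] = -790.1995 N (compression)
  F[2-4] = +607.7939 N (tension)
  F[3-4] = +961.1872 N (tension)
  F[3-5] = -1308.3687 N (compression)
  F[4-5] = -934.8143 N (compression)
  F[4-6] = +1235.8101 N (tension)
  F[5-6] = -3050.6739 N (compression)
  Rx@0 = +345.5800 N
  Ry@0 = +838.2252 N
  Ry@6 = +2789.1548 N

-1308.369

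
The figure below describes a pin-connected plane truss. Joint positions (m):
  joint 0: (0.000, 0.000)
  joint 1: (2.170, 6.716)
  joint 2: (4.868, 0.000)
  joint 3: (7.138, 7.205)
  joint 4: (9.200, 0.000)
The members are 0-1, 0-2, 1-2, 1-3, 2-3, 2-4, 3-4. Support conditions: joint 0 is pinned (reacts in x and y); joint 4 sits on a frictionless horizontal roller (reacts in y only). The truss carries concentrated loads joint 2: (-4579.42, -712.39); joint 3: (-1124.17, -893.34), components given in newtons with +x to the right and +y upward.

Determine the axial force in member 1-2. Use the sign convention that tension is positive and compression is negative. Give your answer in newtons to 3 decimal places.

N=5 nodes, M=7 members, R=3 reactions → 2N=10, M+R=10
member 0 (0-1): L=7.0579, (cx,cy)=(0.3075,0.9516)
member 1 (0-2): L=4.8680, (cx,cy)=(1.0000,0.0000)
member 2 (1-2): L=7.2377, (cx,cy)=(0.3728,-0.9279)
member 3 (1-3): L=4.9920, (cx,cy)=(0.9952,0.0980)
member 4 (2-3): L=7.5541, (cx,cy)=(0.3005,0.9538)
member 5 (2-4): L=4.3320, (cx,cy)=(1.0000,0.0000)
member 6 (3-4): L=7.4943, (cx,cy)=(0.2751,-0.9614)
solve A·x = −loads:
  F[0-1] = -1488.1471 N (compression)
  F[0-2] = -5246.0471 N (compression)
  F[1-2] = +1421.3213 N (tension)
  F[1-3] = -992.1431 N (compression)
  F[2-3] = -635.8752 N (compression)
  F[2-4] = +54.2806 N (tension)
  F[3-4] = -197.2808 N (compression)
  Rx@0 = +5703.5900 N
  Ry@0 = +1416.0636 N
  Ry@4 = +189.6664 N

1421.321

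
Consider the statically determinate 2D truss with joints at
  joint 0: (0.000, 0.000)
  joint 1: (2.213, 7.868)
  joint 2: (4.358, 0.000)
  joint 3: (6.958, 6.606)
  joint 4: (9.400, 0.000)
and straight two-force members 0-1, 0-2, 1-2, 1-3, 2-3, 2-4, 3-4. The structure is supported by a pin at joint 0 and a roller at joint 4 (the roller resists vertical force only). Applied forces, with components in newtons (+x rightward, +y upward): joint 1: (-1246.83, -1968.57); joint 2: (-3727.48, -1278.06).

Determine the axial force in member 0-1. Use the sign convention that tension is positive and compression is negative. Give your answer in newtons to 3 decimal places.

-3359.769

N=5 nodes, M=7 members, R=3 reactions → 2N=10, M+R=10
member 0 (0-1): L=8.1733, (cx,cy)=(0.2708,0.9626)
member 1 (0-2): L=4.3580, (cx,cy)=(1.0000,0.0000)
member 2 (1-2): L=8.1551, (cx,cy)=(0.2630,-0.9648)
member 3 (1-3): L=4.9100, (cx,cy)=(0.9664,-0.2570)
member 4 (2-3): L=7.0992, (cx,cy)=(0.3662,0.9305)
member 5 (2-4): L=5.0420, (cx,cy)=(1.0000,0.0000)
member 6 (3-4): L=7.0429, (cx,cy)=(0.3467,-0.9380)
solve A·x = −loads:
  F[0-1] = -3359.7688 N (compression)
  F[0-2] = -4064.6198 N (compression)
  F[1-2] = +1314.2479 N (tension)
  F[1-3] = -8.8358 N (compression)
  F[2-3] = +10.8409 N (tension)
  F[2-4] = +4.5686 N (tension)
  F[3-4] = -13.1762 N (compression)
  Rx@0 = +4974.3100 N
  Ry@0 = +3234.2712 N
  Ry@4 = +12.3588 N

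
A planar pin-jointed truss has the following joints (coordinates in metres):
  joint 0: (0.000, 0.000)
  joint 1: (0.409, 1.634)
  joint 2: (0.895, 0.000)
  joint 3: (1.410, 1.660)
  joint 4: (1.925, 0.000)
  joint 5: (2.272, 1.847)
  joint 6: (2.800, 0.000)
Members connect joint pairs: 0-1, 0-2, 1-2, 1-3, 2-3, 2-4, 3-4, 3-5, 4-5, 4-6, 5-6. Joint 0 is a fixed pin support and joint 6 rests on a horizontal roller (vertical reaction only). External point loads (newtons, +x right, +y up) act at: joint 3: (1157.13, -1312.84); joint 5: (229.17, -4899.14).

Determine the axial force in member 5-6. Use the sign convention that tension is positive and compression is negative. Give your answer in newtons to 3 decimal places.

-5692.856

N=7 nodes, M=11 members, R=3 reactions → 2N=14, M+R=14
member 0 (0-1): L=1.6844, (cx,cy)=(0.2428,0.9701)
member 1 (0-2): L=0.8950, (cx,cy)=(1.0000,0.0000)
member 2 (1-2): L=1.7047, (cx,cy)=(0.2851,-0.9585)
member 3 (1-3): L=1.0013, (cx,cy)=(0.9997,0.0260)
member 4 (2-3): L=1.7381, (cx,cy)=(0.2963,0.9551)
member 5 (2-4): L=1.0300, (cx,cy)=(1.0000,0.0000)
member 6 (3-4): L=1.7381, (cx,cy)=(0.2963,-0.9551)
member 7 (3-5): L=0.8821, (cx,cy)=(0.9773,0.2120)
member 8 (4-5): L=1.8793, (cx,cy)=(0.1846,0.9828)
member 9 (4-6): L=0.8750, (cx,cy)=(1.0000,0.0000)
member 10 (5-6): L=1.9210, (cx,cy)=(0.2749,-0.9615)
solve A·x = −loads:
  F[0-1] = -761.1657 N (compression)
  F[0-2] = +1571.1224 N (tension)
  F[1-2] = +759.4786 N (tension)
  F[1-3] = -401.4751 N (compression)
  F[2-3] = -762.1898 N (compression)
  F[2-4] = +2013.4833 N (tension)
  F[3-4] = -943.2647 N (compression)
  F[3-5] = -1539.8183 N (compression)
  F[4-5] = +916.6660 N (tension)
  F[4-6] = +1564.7307 N (tension)
  F[5-6] = -5692.8564 N (compression)
  Rx@0 = -1386.3000 N
  Ry@0 = +738.3860 N
  Ry@6 = +5473.5940 N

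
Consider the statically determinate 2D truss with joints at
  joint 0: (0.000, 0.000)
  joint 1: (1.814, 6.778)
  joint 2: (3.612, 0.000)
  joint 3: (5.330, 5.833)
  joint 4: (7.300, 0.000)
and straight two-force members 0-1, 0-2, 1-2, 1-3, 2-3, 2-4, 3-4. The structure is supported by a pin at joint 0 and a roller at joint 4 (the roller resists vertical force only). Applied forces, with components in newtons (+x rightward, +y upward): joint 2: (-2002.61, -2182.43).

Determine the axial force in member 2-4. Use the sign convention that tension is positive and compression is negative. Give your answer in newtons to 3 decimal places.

N=5 nodes, M=7 members, R=3 reactions → 2N=10, M+R=10
member 0 (0-1): L=7.0165, (cx,cy)=(0.2585,0.9660)
member 1 (0-2): L=3.6120, (cx,cy)=(1.0000,0.0000)
member 2 (1-2): L=7.0124, (cx,cy)=(0.2564,-0.9666)
member 3 (1-3): L=3.6408, (cx,cy)=(0.9657,-0.2596)
member 4 (2-3): L=6.0807, (cx,cy)=(0.2825,0.9593)
member 5 (2-4): L=3.6880, (cx,cy)=(1.0000,0.0000)
member 6 (3-4): L=6.1567, (cx,cy)=(0.3200,-0.9474)
solve A·x = −loads:
  F[0-1] = -1141.3794 N (compression)
  F[0-2] = -1707.5271 N (compression)
  F[1-2] = +1316.6341 N (tension)
  F[1-3] = -655.1237 N (compression)
  F[2-3] = +948.4525 N (tension)
  F[2-4] = +364.7031 N (tension)
  F[3-4] = -1139.7780 N (compression)
  Rx@0 = +2002.6100 N
  Ry@0 = +1102.5756 N
  Ry@4 = +1079.8544 N

364.703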